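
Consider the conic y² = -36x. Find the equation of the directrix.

Vertex (0, 0); 4p = -36 so p = -9. Opens left.
Directrix is the vertical line x = h − p = 0 − (-9) = 9.

x = 9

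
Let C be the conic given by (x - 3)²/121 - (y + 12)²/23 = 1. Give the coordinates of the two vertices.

Center (3, -12). The positive term is the x-term, so the transverse axis is horizontal; a² = 121, b² = 23.
a = 11. Vertices at (h ± a, k).

(-8, -12) and (14, -12)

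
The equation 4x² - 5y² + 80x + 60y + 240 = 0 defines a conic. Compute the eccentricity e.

e = 3/2

Collect terms: 4(x² + 20x) -5(y² - 12y) = -240
Complete the square in x and y: 4(x + 10)² -5(y - 6)² = -240 + 400 - 180 = -20
Dividing both sides by -20: (y - 6)²/4 - (x + 10)²/5 = 1
Hyperbola, center (-10, 6), transverse axis vertical; a² = 4, b² = 5.
c² = a² + b² = 9, so c = 3.
e = c/a = 3/2.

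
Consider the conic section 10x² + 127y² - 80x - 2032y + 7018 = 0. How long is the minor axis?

Group the x- and y-terms: 10(x² - 8x) + 127(y² - 16y) = -7018
Complete the square: 10(x - 4)² + 127(y - 8)² = -7018 + 160 + 8128 = 1270
Divide by 1270: (x - 4)²/127 + (y - 8)²/10 = 1
Ellipse, center (4, 8), major axis horizontal; a² = 127, b² = 10.
b² = 10 so b = √10; the minor axis has length 2b = 2√10.

2√10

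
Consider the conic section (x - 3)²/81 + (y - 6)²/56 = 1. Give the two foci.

(-2, 6) and (8, 6)

Center (3, 6). The larger denominator 81 sits under the x-term, so the major axis is horizontal; a² = 81, b² = 56.
c² = a² - b² = 81 - 56 = 25, so c = 5.
Foci lie on the horizontal axis through the center: (h ± c, k).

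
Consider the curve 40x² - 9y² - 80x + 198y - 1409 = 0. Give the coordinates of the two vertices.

Group: 40(x² - 2x) -9(y² - 22y) = 1409
Completing the square gives 40(x - 1)² -9(y - 11)² = 1409 + 40 - 1089 = 360.
Divide through by 360 to get (x - 1)²/9 - (y - 11)²/40 = 1.
Hyperbola, center (1, 11), transverse axis horizontal; a² = 9, b² = 40.
a = 3. Vertices at (h ± a, k).

(-2, 11) and (4, 11)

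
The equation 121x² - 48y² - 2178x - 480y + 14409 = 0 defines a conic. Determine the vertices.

(9, -16) and (9, 6)

Collect terms: 121(x² - 18x) -48(y² + 10y) = -14409
Completing the square gives 121(x - 9)² -48(y + 5)² = -14409 + 9801 - 1200 = -5808.
Dividing both sides by -5808: (y + 5)²/121 - (x - 9)²/48 = 1
Hyperbola, center (9, -5), transverse axis vertical; a² = 121, b² = 48.
a = 11. Vertices at (h, k ± a).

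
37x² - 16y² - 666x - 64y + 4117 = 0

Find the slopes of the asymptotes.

Collect terms: 37(x² - 18x) -16(y² + 4y) = -4117
Complete the square: 37(x - 9)² -16(y + 2)² = -4117 + 2997 - 64 = -1184
Divide by -1184: (y + 2)²/74 - (x - 9)²/32 = 1
Hyperbola, center (9, -2), transverse axis vertical; a² = 74, b² = 32.
For a vertical hyperbola the asymptotes have slope ±a/b.
Here that is ±√74/4√2 = ±√37/4.

√37/4 and -√37/4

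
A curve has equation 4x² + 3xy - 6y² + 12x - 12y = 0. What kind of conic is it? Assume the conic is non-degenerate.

A = 4, B = 3, C = -6.
Discriminant B² − 4AC = 3² − 4·4·(-6) = 105.
B² − 4AC > 0 ⇒ hyperbola.

hyperbola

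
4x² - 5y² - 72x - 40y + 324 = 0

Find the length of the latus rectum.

Group: 4(x² - 18x) -5(y² + 8y) = -324
Complete the square in x and y: 4(x - 9)² -5(y + 4)² = -324 + 324 - 80 = -80
Dividing both sides by -80: (y + 4)²/16 - (x - 9)²/20 = 1
Hyperbola, center (9, -4), transverse axis vertical; a² = 16, b² = 20.
Latus rectum length = 2b²/a = 2·20/4 = 10.

10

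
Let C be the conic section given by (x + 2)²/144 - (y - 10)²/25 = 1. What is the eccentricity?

e = 13/12

Center (-2, 10). The positive term is the x-term, so the transverse axis is horizontal; a² = 144, b² = 25.
c² = a² + b² = 169, so c = 13.
e = c/a = 13/12.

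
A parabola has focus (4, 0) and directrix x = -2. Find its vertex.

The vertex is the midpoint between the focus and the directrix along the axis of symmetry.
Axis is horizontal (directrix is vertical). Vertex x-coordinate = (4 + (-2))/2 = 1; y-coordinate = 0.

(1, 0)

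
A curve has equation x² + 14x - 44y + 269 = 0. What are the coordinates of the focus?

(-7, 16)

Only x is squared. Complete the square in x: (x + 7)² = 44(y - 5).
Vertex (-7, 5); 4p = 44 so p = 11. Opens up.
Focus is p units from the vertex along the axis: (h, k + p).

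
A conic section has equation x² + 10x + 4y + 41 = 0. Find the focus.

Only x is squared. Complete the square in x: (x + 5)² = -4(y + 4).
Vertex (-5, -4); 4p = -4 so p = -1. Opens down.
Focus is p units from the vertex along the axis: (h, k + p).

(-5, -5)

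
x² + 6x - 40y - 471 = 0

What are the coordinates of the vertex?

Only x is squared. Complete the square in x: (x + 3)² = 40(y + 12).
Vertex (-3, -12); 4p = 40 so p = 10. Opens up.

(-3, -12)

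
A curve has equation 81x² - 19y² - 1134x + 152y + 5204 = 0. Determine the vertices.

(7, -5) and (7, 13)

Rearranging, 81(x² - 14x) -19(y² - 8y) = -5204.
Completing the square gives 81(x - 7)² -19(y - 4)² = -5204 + 3969 - 304 = -1539.
Divide through by -1539 to get (y - 4)²/81 - (x - 7)²/19 = 1.
Hyperbola, center (7, 4), transverse axis vertical; a² = 81, b² = 19.
a = 9. Vertices at (h, k ± a).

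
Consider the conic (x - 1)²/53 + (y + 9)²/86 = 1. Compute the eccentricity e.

Center (1, -9). The larger denominator 86 sits under the y-term, so the major axis is vertical; a² = 86, b² = 53.
c² = a² - b² = 33, so c = √33.
e = c/a = √33/√86 = √2838/86.

e = √2838/86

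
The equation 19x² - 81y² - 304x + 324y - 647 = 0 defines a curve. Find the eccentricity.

e = 10/9

Group: 19(x² - 16x) -81(y² - 4y) = 647
19(x - 8)² -81(y - 2)² = 647 + 1216 - 324 = 1539
Dividing both sides by 1539: (x - 8)²/81 - (y - 2)²/19 = 1
Hyperbola, center (8, 2), transverse axis horizontal; a² = 81, b² = 19.
c² = a² + b² = 100, so c = 10.
e = c/a = 10/9.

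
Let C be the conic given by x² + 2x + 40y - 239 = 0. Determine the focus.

Only x is squared. Complete the square in x: (x + 1)² = -40(y - 6).
Vertex (-1, 6); 4p = -40 so p = -10. Opens down.
Focus is p units from the vertex along the axis: (h, k + p).

(-1, -4)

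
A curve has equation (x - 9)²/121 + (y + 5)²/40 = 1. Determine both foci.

Center (9, -5). The larger denominator 121 sits under the x-term, so the major axis is horizontal; a² = 121, b² = 40.
c² = a² - b² = 121 - 40 = 81, so c = 9.
Foci lie on the horizontal axis through the center: (h ± c, k).

(0, -5) and (18, -5)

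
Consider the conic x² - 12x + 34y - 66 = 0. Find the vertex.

(6, 3)

Only x is squared. Complete the square in x: (x - 6)² = -34(y - 3).
Vertex (6, 3); 4p = -34 so p = -17/2. Opens down.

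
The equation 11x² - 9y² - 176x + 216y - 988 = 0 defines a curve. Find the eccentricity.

e = 2√5/3

11(x² - 16x) -9(y² - 24y) = 988
11(x - 8)² -9(y - 12)² = 988 + 704 - 1296 = 396
Divide by 396: (x - 8)²/36 - (y - 12)²/44 = 1
Hyperbola, center (8, 12), transverse axis horizontal; a² = 36, b² = 44.
c² = a² + b² = 80, so c = 4√5.
e = c/a = 4√5/6 = 2√5/3.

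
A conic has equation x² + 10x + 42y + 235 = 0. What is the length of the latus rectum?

42

Only x is squared. Complete the square in x: (x + 5)² = -42(y + 5).
Vertex (-5, -5); 4p = -42 so p = -21/2. Opens down.
Latus rectum length = |4p| = 42.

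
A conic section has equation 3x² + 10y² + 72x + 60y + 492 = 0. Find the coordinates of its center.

Collect terms: 3(x² + 24x) + 10(y² + 6y) = -492
3(x + 12)² + 10(y + 3)² = -492 + 432 + 90 = 30
Divide by 30: (x + 12)²/10 + (y + 3)²/3 = 1
Ellipse with center (-12, -3).

(-12, -3)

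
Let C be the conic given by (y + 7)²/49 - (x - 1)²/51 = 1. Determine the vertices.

(1, -14) and (1, 0)

Center (1, -7). The positive term is the y-term, so the transverse axis is vertical; a² = 49, b² = 51.
a = 7. Vertices at (h, k ± a).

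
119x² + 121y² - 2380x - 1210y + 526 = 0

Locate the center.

(10, 5)

Group: 119(x² - 20x) + 121(y² - 10y) = -526
Completing the square gives 119(x - 10)² + 121(y - 5)² = -526 + 11900 + 3025 = 14399.
Divide by 14399: (x - 10)²/121 + (y - 5)²/119 = 1
Ellipse with center (10, 5).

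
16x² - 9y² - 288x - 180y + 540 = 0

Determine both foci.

Group the x- and y-terms: 16(x² - 18x) -9(y² + 20y) = -540
16(x - 9)² -9(y + 10)² = -540 + 1296 - 900 = -144
Divide through by -144 to get (y + 10)²/16 - (x - 9)²/9 = 1.
Hyperbola, center (9, -10), transverse axis vertical; a² = 16, b² = 9.
c² = a² + b² = 16 + 9 = 25, so c = 5.
Foci lie on the vertical axis through the center: (h, k ± c).

(9, -15) and (9, -5)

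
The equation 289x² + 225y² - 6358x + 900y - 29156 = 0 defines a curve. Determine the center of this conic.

(11, -2)

Group: 289(x² - 22x) + 225(y² + 4y) = 29156
Complete the square in x and y: 289(x - 11)² + 225(y + 2)² = 29156 + 34969 + 900 = 65025
Dividing both sides by 65025: (x - 11)²/225 + (y + 2)²/289 = 1
Ellipse with center (11, -2).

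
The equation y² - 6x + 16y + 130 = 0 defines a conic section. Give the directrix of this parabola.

x = 19/2

Only y is squared. Complete the square in y: (y + 8)² = 6(x - 11).
Vertex (11, -8); 4p = 6 so p = 3/2. Opens right.
Directrix is the vertical line x = h − p = 11 − (3/2) = 19/2.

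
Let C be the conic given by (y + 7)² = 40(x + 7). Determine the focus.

Vertex (-7, -7); 4p = 40 so p = 10. Opens right.
Focus is p units from the vertex along the axis: (h + p, k).

(3, -7)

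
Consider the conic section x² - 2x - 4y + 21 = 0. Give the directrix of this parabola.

y = 4

Only x is squared. Complete the square in x: (x - 1)² = 4(y - 5).
Vertex (1, 5); 4p = 4 so p = 1. Opens up.
Directrix is the horizontal line y = k − p = 5 − (1) = 4.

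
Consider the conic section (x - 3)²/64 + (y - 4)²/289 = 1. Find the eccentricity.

Center (3, 4). The larger denominator 289 sits under the y-term, so the major axis is vertical; a² = 289, b² = 64.
c² = a² - b² = 225, so c = 15.
e = c/a = 15/17.

e = 15/17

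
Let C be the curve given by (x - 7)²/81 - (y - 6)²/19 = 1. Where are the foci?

Center (7, 6). The positive term is the x-term, so the transverse axis is horizontal; a² = 81, b² = 19.
c² = a² + b² = 81 + 19 = 100, so c = 10.
Foci lie on the horizontal axis through the center: (h ± c, k).

(-3, 6) and (17, 6)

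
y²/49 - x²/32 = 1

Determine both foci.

(0, -9) and (0, 9)

Center (0, 0). The positive term is the y-term, so the transverse axis is vertical; a² = 49, b² = 32.
c² = a² + b² = 49 + 32 = 81, so c = 9.
Foci lie on the vertical axis through the center: (h, k ± c).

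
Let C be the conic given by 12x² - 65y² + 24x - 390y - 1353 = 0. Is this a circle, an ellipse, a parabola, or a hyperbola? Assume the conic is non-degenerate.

No xy term. Coefficients of x² and y² are A = 12, C = -65.
A and C have opposite signs ⇒ hyperbola.

hyperbola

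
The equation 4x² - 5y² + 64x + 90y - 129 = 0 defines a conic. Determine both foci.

(-8, 6) and (-8, 12)

Collect terms: 4(x² + 16x) -5(y² - 18y) = 129
4(x + 8)² -5(y - 9)² = 129 + 256 - 405 = -20
Divide by -20: (y - 9)²/4 - (x + 8)²/5 = 1
Hyperbola, center (-8, 9), transverse axis vertical; a² = 4, b² = 5.
c² = a² + b² = 4 + 5 = 9, so c = 3.
Foci lie on the vertical axis through the center: (h, k ± c).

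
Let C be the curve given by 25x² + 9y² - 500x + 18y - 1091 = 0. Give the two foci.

(10, -17) and (10, 15)

Group the x- and y-terms: 25(x² - 20x) + 9(y² + 2y) = 1091
Complete the square in x and y: 25(x - 10)² + 9(y + 1)² = 1091 + 2500 + 9 = 3600
Divide by 3600: (x - 10)²/144 + (y + 1)²/400 = 1
Ellipse, center (10, -1), major axis vertical; a² = 400, b² = 144.
c² = a² - b² = 400 - 144 = 256, so c = 16.
Foci lie on the vertical axis through the center: (h, k ± c).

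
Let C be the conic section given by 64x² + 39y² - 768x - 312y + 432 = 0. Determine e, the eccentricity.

Collect terms: 64(x² - 12x) + 39(y² - 8y) = -432
Complete the square: 64(x - 6)² + 39(y - 4)² = -432 + 2304 + 624 = 2496
Divide by 2496: (x - 6)²/39 + (y - 4)²/64 = 1
Ellipse, center (6, 4), major axis vertical; a² = 64, b² = 39.
c² = a² - b² = 25, so c = 5.
e = c/a = 5/8.

e = 5/8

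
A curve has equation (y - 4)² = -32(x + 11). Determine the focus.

(-19, 4)

Vertex (-11, 4); 4p = -32 so p = -8. Opens left.
Focus is p units from the vertex along the axis: (h + p, k).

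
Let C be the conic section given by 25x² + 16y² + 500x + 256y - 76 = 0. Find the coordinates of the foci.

(-10, -17) and (-10, 1)

25(x² + 20x) + 16(y² + 16y) = 76
Completing the square gives 25(x + 10)² + 16(y + 8)² = 76 + 2500 + 1024 = 3600.
Divide by 3600: (x + 10)²/144 + (y + 8)²/225 = 1
Ellipse, center (-10, -8), major axis vertical; a² = 225, b² = 144.
c² = a² - b² = 225 - 144 = 81, so c = 9.
Foci lie on the vertical axis through the center: (h, k ± c).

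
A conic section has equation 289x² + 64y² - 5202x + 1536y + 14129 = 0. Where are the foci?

Group the x- and y-terms: 289(x² - 18x) + 64(y² + 24y) = -14129
Complete the square in x and y: 289(x - 9)² + 64(y + 12)² = -14129 + 23409 + 9216 = 18496
Divide through by 18496 to get (x - 9)²/64 + (y + 12)²/289 = 1.
Ellipse, center (9, -12), major axis vertical; a² = 289, b² = 64.
c² = a² - b² = 289 - 64 = 225, so c = 15.
Foci lie on the vertical axis through the center: (h, k ± c).

(9, -27) and (9, 3)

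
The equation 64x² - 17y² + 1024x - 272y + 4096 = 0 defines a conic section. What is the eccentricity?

e = 9/8

64(x² + 16x) -17(y² + 16y) = -4096
Complete the square: 64(x + 8)² -17(y + 8)² = -4096 + 4096 - 1088 = -1088
Divide by -1088: (y + 8)²/64 - (x + 8)²/17 = 1
Hyperbola, center (-8, -8), transverse axis vertical; a² = 64, b² = 17.
c² = a² + b² = 81, so c = 9.
e = c/a = 9/8.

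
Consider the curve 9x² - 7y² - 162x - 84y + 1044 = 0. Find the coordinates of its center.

Collect terms: 9(x² - 18x) -7(y² + 12y) = -1044
Complete the square: 9(x - 9)² -7(y + 6)² = -1044 + 729 - 252 = -567
Divide through by -567 to get (y + 6)²/81 - (x - 9)²/63 = 1.
Hyperbola with center (9, -6).

(9, -6)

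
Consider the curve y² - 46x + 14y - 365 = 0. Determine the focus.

Only y is squared. Complete the square in y: (y + 7)² = 46(x + 9).
Vertex (-9, -7); 4p = 46 so p = 23/2. Opens right.
Focus is p units from the vertex along the axis: (h + p, k).

(5/2, -7)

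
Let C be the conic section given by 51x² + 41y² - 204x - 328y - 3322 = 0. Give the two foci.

Collect terms: 51(x² - 4x) + 41(y² - 8y) = 3322
Completing the square gives 51(x - 2)² + 41(y - 4)² = 3322 + 204 + 656 = 4182.
Dividing both sides by 4182: (x - 2)²/82 + (y - 4)²/102 = 1
Ellipse, center (2, 4), major axis vertical; a² = 102, b² = 82.
c² = a² - b² = 102 - 82 = 20, so c = 2√5.
Foci lie on the vertical axis through the center: (h, k ± c).

(2, 4 - 2√5) and (2, 4 + 2√5)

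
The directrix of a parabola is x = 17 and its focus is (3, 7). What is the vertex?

The vertex is the midpoint between the focus and the directrix along the axis of symmetry.
Axis is horizontal (directrix is vertical). Vertex x-coordinate = (3 + 17)/2 = 10; y-coordinate = 7.

(10, 7)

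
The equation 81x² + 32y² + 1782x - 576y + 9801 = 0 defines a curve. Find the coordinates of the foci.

(-11, 2) and (-11, 16)

81(x² + 22x) + 32(y² - 18y) = -9801
Complete the square: 81(x + 11)² + 32(y - 9)² = -9801 + 9801 + 2592 = 2592
Divide through by 2592 to get (x + 11)²/32 + (y - 9)²/81 = 1.
Ellipse, center (-11, 9), major axis vertical; a² = 81, b² = 32.
c² = a² - b² = 81 - 32 = 49, so c = 7.
Foci lie on the vertical axis through the center: (h, k ± c).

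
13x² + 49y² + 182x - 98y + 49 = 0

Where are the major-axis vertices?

(-14, 1) and (0, 1)

Rearranging, 13(x² + 14x) + 49(y² - 2y) = -49.
Completing the square gives 13(x + 7)² + 49(y - 1)² = -49 + 637 + 49 = 637.
Dividing both sides by 637: (x + 7)²/49 + (y - 1)²/13 = 1
Ellipse, center (-7, 1), major axis horizontal; a² = 49, b² = 13.
a = 7. Vertices at (h ± a, k).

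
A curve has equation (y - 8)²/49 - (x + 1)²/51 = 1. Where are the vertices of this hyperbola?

(-1, 1) and (-1, 15)

Center (-1, 8). The positive term is the y-term, so the transverse axis is vertical; a² = 49, b² = 51.
a = 7. Vertices at (h, k ± a).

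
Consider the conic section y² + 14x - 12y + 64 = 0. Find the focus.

(-11/2, 6)

Only y is squared. Complete the square in y: (y - 6)² = -14(x + 2).
Vertex (-2, 6); 4p = -14 so p = -7/2. Opens left.
Focus is p units from the vertex along the axis: (h + p, k).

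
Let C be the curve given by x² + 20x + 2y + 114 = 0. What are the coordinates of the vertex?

(-10, -7)

Only x is squared. Complete the square in x: (x + 10)² = -2(y + 7).
Vertex (-10, -7); 4p = -2 so p = -1/2. Opens down.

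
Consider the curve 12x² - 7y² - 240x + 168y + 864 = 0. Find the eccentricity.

Collect terms: 12(x² - 20x) -7(y² - 24y) = -864
12(x - 10)² -7(y - 12)² = -864 + 1200 - 1008 = -672
Divide by -672: (y - 12)²/96 - (x - 10)²/56 = 1
Hyperbola, center (10, 12), transverse axis vertical; a² = 96, b² = 56.
c² = a² + b² = 152, so c = 2√38.
e = c/a = 2√38/4√6 = √57/6.

e = √57/6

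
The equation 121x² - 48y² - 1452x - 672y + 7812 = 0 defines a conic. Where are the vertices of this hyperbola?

(6, -18) and (6, 4)

Group the x- and y-terms: 121(x² - 12x) -48(y² + 14y) = -7812
Completing the square gives 121(x - 6)² -48(y + 7)² = -7812 + 4356 - 2352 = -5808.
Dividing both sides by -5808: (y + 7)²/121 - (x - 6)²/48 = 1
Hyperbola, center (6, -7), transverse axis vertical; a² = 121, b² = 48.
a = 11. Vertices at (h, k ± a).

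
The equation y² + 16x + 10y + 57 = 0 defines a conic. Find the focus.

(-6, -5)

Only y is squared. Complete the square in y: (y + 5)² = -16(x + 2).
Vertex (-2, -5); 4p = -16 so p = -4. Opens left.
Focus is p units from the vertex along the axis: (h + p, k).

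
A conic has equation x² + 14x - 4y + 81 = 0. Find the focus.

(-7, 9)

Only x is squared. Complete the square in x: (x + 7)² = 4(y - 8).
Vertex (-7, 8); 4p = 4 so p = 1. Opens up.
Focus is p units from the vertex along the axis: (h, k + p).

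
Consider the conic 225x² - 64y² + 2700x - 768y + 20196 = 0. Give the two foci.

Group: 225(x² + 12x) -64(y² + 12y) = -20196
Complete the square: 225(x + 6)² -64(y + 6)² = -20196 + 8100 - 2304 = -14400
Dividing both sides by -14400: (y + 6)²/225 - (x + 6)²/64 = 1
Hyperbola, center (-6, -6), transverse axis vertical; a² = 225, b² = 64.
c² = a² + b² = 225 + 64 = 289, so c = 17.
Foci lie on the vertical axis through the center: (h, k ± c).

(-6, -23) and (-6, 11)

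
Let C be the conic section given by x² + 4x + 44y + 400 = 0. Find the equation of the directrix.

y = 2

Only x is squared. Complete the square in x: (x + 2)² = -44(y + 9).
Vertex (-2, -9); 4p = -44 so p = -11. Opens down.
Directrix is the horizontal line y = k − p = -9 − (-11) = 2.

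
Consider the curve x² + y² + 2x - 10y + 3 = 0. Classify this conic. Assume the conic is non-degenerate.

No xy term. Coefficients of x² and y² are A = 1, C = 1.
A = C (same sign) ⇒ circle.

circle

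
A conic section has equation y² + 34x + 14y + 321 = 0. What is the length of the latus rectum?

Only y is squared. Complete the square in y: (y + 7)² = -34(x + 8).
Vertex (-8, -7); 4p = -34 so p = -17/2. Opens left.
Latus rectum length = |4p| = 34.

34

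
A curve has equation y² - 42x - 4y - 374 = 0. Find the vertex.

(-9, 2)

Only y is squared. Complete the square in y: (y - 2)² = 42(x + 9).
Vertex (-9, 2); 4p = 42 so p = 21/2. Opens right.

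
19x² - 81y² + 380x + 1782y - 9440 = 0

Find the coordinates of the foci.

(-20, 11) and (0, 11)

Group the x- and y-terms: 19(x² + 20x) -81(y² - 22y) = 9440
19(x + 10)² -81(y - 11)² = 9440 + 1900 - 9801 = 1539
Divide through by 1539 to get (x + 10)²/81 - (y - 11)²/19 = 1.
Hyperbola, center (-10, 11), transverse axis horizontal; a² = 81, b² = 19.
c² = a² + b² = 81 + 19 = 100, so c = 10.
Foci lie on the horizontal axis through the center: (h ± c, k).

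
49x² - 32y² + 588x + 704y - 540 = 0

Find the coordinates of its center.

(-6, 11)

Collect terms: 49(x² + 12x) -32(y² - 22y) = 540
Complete the square: 49(x + 6)² -32(y - 11)² = 540 + 1764 - 3872 = -1568
Divide by -1568: (y - 11)²/49 - (x + 6)²/32 = 1
Hyperbola with center (-6, 11).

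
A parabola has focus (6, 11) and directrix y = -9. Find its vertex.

The vertex is the midpoint between the focus and the directrix along the axis of symmetry.
Axis is vertical (directrix is horizontal). Vertex y-coordinate = (11 + (-9))/2 = 1; x-coordinate = 6.

(6, 1)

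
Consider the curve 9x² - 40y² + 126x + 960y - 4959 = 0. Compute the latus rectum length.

80/3

Group: 9(x² + 14x) -40(y² - 24y) = 4959
Complete the square: 9(x + 7)² -40(y - 12)² = 4959 + 441 - 5760 = -360
Divide by -360: (y - 12)²/9 - (x + 7)²/40 = 1
Hyperbola, center (-7, 12), transverse axis vertical; a² = 9, b² = 40.
Latus rectum length = 2b²/a = 2·40/3 = 80/3.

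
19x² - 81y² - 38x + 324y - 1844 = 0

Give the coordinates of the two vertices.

Rearranging, 19(x² - 2x) -81(y² - 4y) = 1844.
Completing the square gives 19(x - 1)² -81(y - 2)² = 1844 + 19 - 324 = 1539.
Divide through by 1539 to get (x - 1)²/81 - (y - 2)²/19 = 1.
Hyperbola, center (1, 2), transverse axis horizontal; a² = 81, b² = 19.
a = 9. Vertices at (h ± a, k).

(-8, 2) and (10, 2)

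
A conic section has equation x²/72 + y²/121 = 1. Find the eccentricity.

Center (0, 0). The larger denominator 121 sits under the y-term, so the major axis is vertical; a² = 121, b² = 72.
c² = a² - b² = 49, so c = 7.
e = c/a = 7/11.

e = 7/11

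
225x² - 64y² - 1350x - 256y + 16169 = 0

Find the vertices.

(3, -17) and (3, 13)

Collect terms: 225(x² - 6x) -64(y² + 4y) = -16169
Complete the square: 225(x - 3)² -64(y + 2)² = -16169 + 2025 - 256 = -14400
Divide through by -14400 to get (y + 2)²/225 - (x - 3)²/64 = 1.
Hyperbola, center (3, -2), transverse axis vertical; a² = 225, b² = 64.
a = 15. Vertices at (h, k ± a).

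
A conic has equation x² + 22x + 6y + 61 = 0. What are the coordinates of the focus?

Only x is squared. Complete the square in x: (x + 11)² = -6(y - 10).
Vertex (-11, 10); 4p = -6 so p = -3/2. Opens down.
Focus is p units from the vertex along the axis: (h, k + p).

(-11, 17/2)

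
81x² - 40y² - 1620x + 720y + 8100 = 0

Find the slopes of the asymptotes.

9√10/20 and -9√10/20

Group: 81(x² - 20x) -40(y² - 18y) = -8100
Complete the square: 81(x - 10)² -40(y - 9)² = -8100 + 8100 - 3240 = -3240
Dividing both sides by -3240: (y - 9)²/81 - (x - 10)²/40 = 1
Hyperbola, center (10, 9), transverse axis vertical; a² = 81, b² = 40.
For a vertical hyperbola the asymptotes have slope ±a/b.
Here that is ±9/2√10 = ±9√10/20.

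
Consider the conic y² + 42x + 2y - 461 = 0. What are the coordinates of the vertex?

Only y is squared. Complete the square in y: (y + 1)² = -42(x - 11).
Vertex (11, -1); 4p = -42 so p = -21/2. Opens left.

(11, -1)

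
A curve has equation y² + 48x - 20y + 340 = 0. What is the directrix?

Only y is squared. Complete the square in y: (y - 10)² = -48(x + 5).
Vertex (-5, 10); 4p = -48 so p = -12. Opens left.
Directrix is the vertical line x = h − p = -5 − (-12) = 7.

x = 7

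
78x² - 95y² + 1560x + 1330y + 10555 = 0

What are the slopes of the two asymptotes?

78(x² + 20x) -95(y² - 14y) = -10555
Completing the square gives 78(x + 10)² -95(y - 7)² = -10555 + 7800 - 4655 = -7410.
Dividing both sides by -7410: (y - 7)²/78 - (x + 10)²/95 = 1
Hyperbola, center (-10, 7), transverse axis vertical; a² = 78, b² = 95.
For a vertical hyperbola the asymptotes have slope ±a/b.
Here that is ±√78/√95 = ±√7410/95.

√7410/95 and -√7410/95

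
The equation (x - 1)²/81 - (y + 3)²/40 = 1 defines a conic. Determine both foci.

(-10, -3) and (12, -3)

Center (1, -3). The positive term is the x-term, so the transverse axis is horizontal; a² = 81, b² = 40.
c² = a² + b² = 81 + 40 = 121, so c = 11.
Foci lie on the horizontal axis through the center: (h ± c, k).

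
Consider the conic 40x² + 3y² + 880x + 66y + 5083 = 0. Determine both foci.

(-11, -11 - √37) and (-11, -11 + √37)

Group the x- and y-terms: 40(x² + 22x) + 3(y² + 22y) = -5083
Complete the square in x and y: 40(x + 11)² + 3(y + 11)² = -5083 + 4840 + 363 = 120
Divide through by 120 to get (x + 11)²/3 + (y + 11)²/40 = 1.
Ellipse, center (-11, -11), major axis vertical; a² = 40, b² = 3.
c² = a² - b² = 40 - 3 = 37, so c = √37.
Foci lie on the vertical axis through the center: (h, k ± c).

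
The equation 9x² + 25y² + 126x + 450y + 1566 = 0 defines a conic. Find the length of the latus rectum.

Rearranging, 9(x² + 14x) + 25(y² + 18y) = -1566.
9(x + 7)² + 25(y + 9)² = -1566 + 441 + 2025 = 900
Dividing both sides by 900: (x + 7)²/100 + (y + 9)²/36 = 1
Ellipse, center (-7, -9), major axis horizontal; a² = 100, b² = 36.
Latus rectum length = 2b²/a = 2·36/10 = 36/5.

36/5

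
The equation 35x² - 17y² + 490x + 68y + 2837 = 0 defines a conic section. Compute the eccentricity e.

Rearranging, 35(x² + 14x) -17(y² - 4y) = -2837.
Complete the square in x and y: 35(x + 7)² -17(y - 2)² = -2837 + 1715 - 68 = -1190
Divide through by -1190 to get (y - 2)²/70 - (x + 7)²/34 = 1.
Hyperbola, center (-7, 2), transverse axis vertical; a² = 70, b² = 34.
c² = a² + b² = 104, so c = 2√26.
e = c/a = 2√26/√70 = 2√455/35.

e = 2√455/35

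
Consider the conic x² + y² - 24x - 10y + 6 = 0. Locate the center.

Group the x- and y-terms: (x² - 24x) + (y² - 10y) = -6
Complete the square: (x - 12)² + (y - 5)² = -6 + 144 + 25 = 163
So (x - 12)² + (y - 5)² = 163.
Circle centered at (12, 5) with r² = 163.

(12, 5)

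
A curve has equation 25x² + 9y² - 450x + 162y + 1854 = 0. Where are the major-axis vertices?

(9, -19) and (9, 1)

Group: 25(x² - 18x) + 9(y² + 18y) = -1854
Complete the square: 25(x - 9)² + 9(y + 9)² = -1854 + 2025 + 729 = 900
Divide by 900: (x - 9)²/36 + (y + 9)²/100 = 1
Ellipse, center (9, -9), major axis vertical; a² = 100, b² = 36.
a = 10. Vertices at (h, k ± a).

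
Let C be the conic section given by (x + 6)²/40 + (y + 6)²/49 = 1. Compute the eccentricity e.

Center (-6, -6). The larger denominator 49 sits under the y-term, so the major axis is vertical; a² = 49, b² = 40.
c² = a² - b² = 9, so c = 3.
e = c/a = 3/7.

e = 3/7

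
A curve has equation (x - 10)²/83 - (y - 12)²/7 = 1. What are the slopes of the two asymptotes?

Center (10, 12). The positive term is the x-term, so the transverse axis is horizontal; a² = 83, b² = 7.
For a horizontal hyperbola the asymptotes have slope ±b/a.
Here that is ±√7/√83 = ±√581/83.

√581/83 and -√581/83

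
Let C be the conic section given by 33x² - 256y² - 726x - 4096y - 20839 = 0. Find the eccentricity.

e = 17/16

Rearranging, 33(x² - 22x) -256(y² + 16y) = 20839.
Completing the square gives 33(x - 11)² -256(y + 8)² = 20839 + 3993 - 16384 = 8448.
Divide through by 8448 to get (x - 11)²/256 - (y + 8)²/33 = 1.
Hyperbola, center (11, -8), transverse axis horizontal; a² = 256, b² = 33.
c² = a² + b² = 289, so c = 17.
e = c/a = 17/16.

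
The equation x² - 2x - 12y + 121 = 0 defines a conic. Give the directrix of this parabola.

y = 7

Only x is squared. Complete the square in x: (x - 1)² = 12(y - 10).
Vertex (1, 10); 4p = 12 so p = 3. Opens up.
Directrix is the horizontal line y = k − p = 10 − (3) = 7.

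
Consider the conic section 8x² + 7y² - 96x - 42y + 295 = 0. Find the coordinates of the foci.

Collect terms: 8(x² - 12x) + 7(y² - 6y) = -295
Complete the square in x and y: 8(x - 6)² + 7(y - 3)² = -295 + 288 + 63 = 56
Divide through by 56 to get (x - 6)²/7 + (y - 3)²/8 = 1.
Ellipse, center (6, 3), major axis vertical; a² = 8, b² = 7.
c² = a² - b² = 8 - 7 = 1, so c = 1.
Foci lie on the vertical axis through the center: (h, k ± c).

(6, 2) and (6, 4)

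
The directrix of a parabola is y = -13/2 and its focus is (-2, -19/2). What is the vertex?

The vertex is the midpoint between the focus and the directrix along the axis of symmetry.
Axis is vertical (directrix is horizontal). Vertex y-coordinate = (-19/2 + (-13/2))/2 = -8; x-coordinate = -2.

(-2, -8)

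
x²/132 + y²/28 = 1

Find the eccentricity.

e = √858/33

Center (0, 0). The larger denominator 132 sits under the x-term, so the major axis is horizontal; a² = 132, b² = 28.
c² = a² - b² = 104, so c = 2√26.
e = c/a = 2√26/2√33 = √858/33.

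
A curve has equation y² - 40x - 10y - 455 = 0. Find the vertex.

Only y is squared. Complete the square in y: (y - 5)² = 40(x + 12).
Vertex (-12, 5); 4p = 40 so p = 10. Opens right.

(-12, 5)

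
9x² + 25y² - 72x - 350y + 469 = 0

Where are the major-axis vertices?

(-6, 7) and (14, 7)

Group the x- and y-terms: 9(x² - 8x) + 25(y² - 14y) = -469
9(x - 4)² + 25(y - 7)² = -469 + 144 + 1225 = 900
Divide by 900: (x - 4)²/100 + (y - 7)²/36 = 1
Ellipse, center (4, 7), major axis horizontal; a² = 100, b² = 36.
a = 10. Vertices at (h ± a, k).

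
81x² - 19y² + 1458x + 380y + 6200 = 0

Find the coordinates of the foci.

(-9, 0) and (-9, 20)

Collect terms: 81(x² + 18x) -19(y² - 20y) = -6200
81(x + 9)² -19(y - 10)² = -6200 + 6561 - 1900 = -1539
Divide through by -1539 to get (y - 10)²/81 - (x + 9)²/19 = 1.
Hyperbola, center (-9, 10), transverse axis vertical; a² = 81, b² = 19.
c² = a² + b² = 81 + 19 = 100, so c = 10.
Foci lie on the vertical axis through the center: (h, k ± c).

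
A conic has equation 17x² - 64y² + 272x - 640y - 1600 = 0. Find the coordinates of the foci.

17(x² + 16x) -64(y² + 10y) = 1600
Complete the square in x and y: 17(x + 8)² -64(y + 5)² = 1600 + 1088 - 1600 = 1088
Dividing both sides by 1088: (x + 8)²/64 - (y + 5)²/17 = 1
Hyperbola, center (-8, -5), transverse axis horizontal; a² = 64, b² = 17.
c² = a² + b² = 64 + 17 = 81, so c = 9.
Foci lie on the horizontal axis through the center: (h ± c, k).

(-17, -5) and (1, -5)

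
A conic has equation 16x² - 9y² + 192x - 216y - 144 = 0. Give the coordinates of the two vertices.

(-6, -20) and (-6, -4)

Group the x- and y-terms: 16(x² + 12x) -9(y² + 24y) = 144
Complete the square: 16(x + 6)² -9(y + 12)² = 144 + 576 - 1296 = -576
Dividing both sides by -576: (y + 12)²/64 - (x + 6)²/36 = 1
Hyperbola, center (-6, -12), transverse axis vertical; a² = 64, b² = 36.
a = 8. Vertices at (h, k ± a).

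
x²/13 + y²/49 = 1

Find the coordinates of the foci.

Center (0, 0). The larger denominator 49 sits under the y-term, so the major axis is vertical; a² = 49, b² = 13.
c² = a² - b² = 49 - 13 = 36, so c = 6.
Foci lie on the vertical axis through the center: (h, k ± c).

(0, -6) and (0, 6)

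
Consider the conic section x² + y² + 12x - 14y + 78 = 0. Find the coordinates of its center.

(x² + 12x) + (y² - 14y) = -78
Complete the square in x and y: (x + 6)² + (y - 7)² = -78 + 36 + 49 = 7
So (x + 6)² + (y - 7)² = 7.
Circle centered at (-6, 7) with r² = 7.

(-6, 7)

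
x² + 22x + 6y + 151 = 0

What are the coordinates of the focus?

Only x is squared. Complete the square in x: (x + 11)² = -6(y + 5).
Vertex (-11, -5); 4p = -6 so p = -3/2. Opens down.
Focus is p units from the vertex along the axis: (h, k + p).

(-11, -13/2)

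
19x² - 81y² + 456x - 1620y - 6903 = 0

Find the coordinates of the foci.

(-22, -10) and (-2, -10)

Collect terms: 19(x² + 24x) -81(y² + 20y) = 6903
19(x + 12)² -81(y + 10)² = 6903 + 2736 - 8100 = 1539
Divide through by 1539 to get (x + 12)²/81 - (y + 10)²/19 = 1.
Hyperbola, center (-12, -10), transverse axis horizontal; a² = 81, b² = 19.
c² = a² + b² = 81 + 19 = 100, so c = 10.
Foci lie on the horizontal axis through the center: (h ± c, k).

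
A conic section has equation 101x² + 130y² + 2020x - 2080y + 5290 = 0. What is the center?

Group the x- and y-terms: 101(x² + 20x) + 130(y² - 16y) = -5290
Complete the square: 101(x + 10)² + 130(y - 8)² = -5290 + 10100 + 8320 = 13130
Divide through by 13130 to get (x + 10)²/130 + (y - 8)²/101 = 1.
Ellipse with center (-10, 8).

(-10, 8)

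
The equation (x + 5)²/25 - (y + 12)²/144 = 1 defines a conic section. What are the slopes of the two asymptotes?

Center (-5, -12). The positive term is the x-term, so the transverse axis is horizontal; a² = 25, b² = 144.
For a horizontal hyperbola the asymptotes have slope ±b/a.
Here that is ±12/5.

12/5 and -12/5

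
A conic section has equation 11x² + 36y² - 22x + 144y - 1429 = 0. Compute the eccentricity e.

e = 5/6

Rearranging, 11(x² - 2x) + 36(y² + 4y) = 1429.
Completing the square gives 11(x - 1)² + 36(y + 2)² = 1429 + 11 + 144 = 1584.
Divide by 1584: (x - 1)²/144 + (y + 2)²/44 = 1
Ellipse, center (1, -2), major axis horizontal; a² = 144, b² = 44.
c² = a² - b² = 100, so c = 10.
e = c/a = 10/12 = 5/6.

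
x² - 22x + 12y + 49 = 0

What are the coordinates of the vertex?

Only x is squared. Complete the square in x: (x - 11)² = -12(y - 6).
Vertex (11, 6); 4p = -12 so p = -3. Opens down.

(11, 6)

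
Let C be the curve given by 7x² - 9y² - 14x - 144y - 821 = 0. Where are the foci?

(-7, -8) and (9, -8)

Rearranging, 7(x² - 2x) -9(y² + 16y) = 821.
Complete the square in x and y: 7(x - 1)² -9(y + 8)² = 821 + 7 - 576 = 252
Dividing both sides by 252: (x - 1)²/36 - (y + 8)²/28 = 1
Hyperbola, center (1, -8), transverse axis horizontal; a² = 36, b² = 28.
c² = a² + b² = 36 + 28 = 64, so c = 8.
Foci lie on the horizontal axis through the center: (h ± c, k).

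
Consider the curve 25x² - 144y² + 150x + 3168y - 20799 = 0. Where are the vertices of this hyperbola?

Group the x- and y-terms: 25(x² + 6x) -144(y² - 22y) = 20799
Complete the square in x and y: 25(x + 3)² -144(y - 11)² = 20799 + 225 - 17424 = 3600
Dividing both sides by 3600: (x + 3)²/144 - (y - 11)²/25 = 1
Hyperbola, center (-3, 11), transverse axis horizontal; a² = 144, b² = 25.
a = 12. Vertices at (h ± a, k).

(-15, 11) and (9, 11)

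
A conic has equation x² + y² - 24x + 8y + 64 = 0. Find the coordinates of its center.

(12, -4)

Group the x- and y-terms: (x² - 24x) + (y² + 8y) = -64
Complete the square in x and y: (x - 12)² + (y + 4)² = -64 + 144 + 16 = 96
So (x - 12)² + (y + 4)² = 96.
Circle centered at (12, -4) with r² = 96.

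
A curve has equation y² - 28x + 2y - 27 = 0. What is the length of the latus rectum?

Only y is squared. Complete the square in y: (y + 1)² = 28(x + 1).
Vertex (-1, -1); 4p = 28 so p = 7. Opens right.
Latus rectum length = |4p| = 28.

28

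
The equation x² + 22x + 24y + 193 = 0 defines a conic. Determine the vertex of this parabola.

Only x is squared. Complete the square in x: (x + 11)² = -24(y + 3).
Vertex (-11, -3); 4p = -24 so p = -6. Opens down.

(-11, -3)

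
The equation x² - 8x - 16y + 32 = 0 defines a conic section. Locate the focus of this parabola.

(4, 5)

Only x is squared. Complete the square in x: (x - 4)² = 16(y - 1).
Vertex (4, 1); 4p = 16 so p = 4. Opens up.
Focus is p units from the vertex along the axis: (h, k + p).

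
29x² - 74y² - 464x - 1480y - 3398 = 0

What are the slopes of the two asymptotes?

√2146/74 and -√2146/74

Collect terms: 29(x² - 16x) -74(y² + 20y) = 3398
Complete the square: 29(x - 8)² -74(y + 10)² = 3398 + 1856 - 7400 = -2146
Divide by -2146: (y + 10)²/29 - (x - 8)²/74 = 1
Hyperbola, center (8, -10), transverse axis vertical; a² = 29, b² = 74.
For a vertical hyperbola the asymptotes have slope ±a/b.
Here that is ±√29/√74 = ±√2146/74.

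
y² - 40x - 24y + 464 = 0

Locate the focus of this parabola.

Only y is squared. Complete the square in y: (y - 12)² = 40(x - 8).
Vertex (8, 12); 4p = 40 so p = 10. Opens right.
Focus is p units from the vertex along the axis: (h + p, k).

(18, 12)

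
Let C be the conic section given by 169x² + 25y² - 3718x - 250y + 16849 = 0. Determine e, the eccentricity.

e = 12/13

169(x² - 22x) + 25(y² - 10y) = -16849
169(x - 11)² + 25(y - 5)² = -16849 + 20449 + 625 = 4225
Divide through by 4225 to get (x - 11)²/25 + (y - 5)²/169 = 1.
Ellipse, center (11, 5), major axis vertical; a² = 169, b² = 25.
c² = a² - b² = 144, so c = 12.
e = c/a = 12/13.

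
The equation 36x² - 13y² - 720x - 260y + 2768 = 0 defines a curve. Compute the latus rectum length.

Rearranging, 36(x² - 20x) -13(y² + 20y) = -2768.
Completing the square gives 36(x - 10)² -13(y + 10)² = -2768 + 3600 - 1300 = -468.
Divide by -468: (y + 10)²/36 - (x - 10)²/13 = 1
Hyperbola, center (10, -10), transverse axis vertical; a² = 36, b² = 13.
Latus rectum length = 2b²/a = 2·13/6 = 13/3.

13/3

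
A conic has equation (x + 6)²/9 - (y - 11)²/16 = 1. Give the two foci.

(-11, 11) and (-1, 11)

Center (-6, 11). The positive term is the x-term, so the transverse axis is horizontal; a² = 9, b² = 16.
c² = a² + b² = 9 + 16 = 25, so c = 5.
Foci lie on the horizontal axis through the center: (h ± c, k).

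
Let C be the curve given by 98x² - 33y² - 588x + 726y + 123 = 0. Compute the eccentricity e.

Group the x- and y-terms: 98(x² - 6x) -33(y² - 22y) = -123
Complete the square in x and y: 98(x - 3)² -33(y - 11)² = -123 + 882 - 3993 = -3234
Divide through by -3234 to get (y - 11)²/98 - (x - 3)²/33 = 1.
Hyperbola, center (3, 11), transverse axis vertical; a² = 98, b² = 33.
c² = a² + b² = 131, so c = √131.
e = c/a = √131/7√2 = √262/14.

e = √262/14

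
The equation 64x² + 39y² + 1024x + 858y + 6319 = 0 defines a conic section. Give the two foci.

Group the x- and y-terms: 64(x² + 16x) + 39(y² + 22y) = -6319
Complete the square in x and y: 64(x + 8)² + 39(y + 11)² = -6319 + 4096 + 4719 = 2496
Dividing both sides by 2496: (x + 8)²/39 + (y + 11)²/64 = 1
Ellipse, center (-8, -11), major axis vertical; a² = 64, b² = 39.
c² = a² - b² = 64 - 39 = 25, so c = 5.
Foci lie on the vertical axis through the center: (h, k ± c).

(-8, -16) and (-8, -6)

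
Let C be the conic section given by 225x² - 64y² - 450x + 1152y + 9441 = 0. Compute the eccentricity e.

e = 17/15

Group: 225(x² - 2x) -64(y² - 18y) = -9441
225(x - 1)² -64(y - 9)² = -9441 + 225 - 5184 = -14400
Divide through by -14400 to get (y - 9)²/225 - (x - 1)²/64 = 1.
Hyperbola, center (1, 9), transverse axis vertical; a² = 225, b² = 64.
c² = a² + b² = 289, so c = 17.
e = c/a = 17/15.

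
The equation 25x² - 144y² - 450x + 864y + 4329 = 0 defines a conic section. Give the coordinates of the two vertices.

(9, -2) and (9, 8)

25(x² - 18x) -144(y² - 6y) = -4329
Completing the square gives 25(x - 9)² -144(y - 3)² = -4329 + 2025 - 1296 = -3600.
Divide through by -3600 to get (y - 3)²/25 - (x - 9)²/144 = 1.
Hyperbola, center (9, 3), transverse axis vertical; a² = 25, b² = 144.
a = 5. Vertices at (h, k ± a).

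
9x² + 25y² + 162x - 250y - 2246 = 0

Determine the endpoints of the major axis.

(-29, 5) and (11, 5)

Collect terms: 9(x² + 18x) + 25(y² - 10y) = 2246
Complete the square: 9(x + 9)² + 25(y - 5)² = 2246 + 729 + 625 = 3600
Dividing both sides by 3600: (x + 9)²/400 + (y - 5)²/144 = 1
Ellipse, center (-9, 5), major axis horizontal; a² = 400, b² = 144.
a = 20. Vertices at (h ± a, k).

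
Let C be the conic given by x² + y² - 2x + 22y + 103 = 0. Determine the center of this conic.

(1, -11)

(x² - 2x) + (y² + 22y) = -103
(x - 1)² + (y + 11)² = -103 + 1 + 121 = 19
So (x - 1)² + (y + 11)² = 19.
Circle centered at (1, -11) with r² = 19.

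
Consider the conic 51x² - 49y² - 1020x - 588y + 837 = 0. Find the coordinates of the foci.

(0, -6) and (20, -6)

51(x² - 20x) -49(y² + 12y) = -837
51(x - 10)² -49(y + 6)² = -837 + 5100 - 1764 = 2499
Dividing both sides by 2499: (x - 10)²/49 - (y + 6)²/51 = 1
Hyperbola, center (10, -6), transverse axis horizontal; a² = 49, b² = 51.
c² = a² + b² = 49 + 51 = 100, so c = 10.
Foci lie on the horizontal axis through the center: (h ± c, k).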